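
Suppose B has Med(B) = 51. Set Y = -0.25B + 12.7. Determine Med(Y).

Med(Y) = -0.05

A linear map preserves order up to sign, so Med(Y) = a·Med(B) + b = (-0.25)·51 + 12.7 = -0.05.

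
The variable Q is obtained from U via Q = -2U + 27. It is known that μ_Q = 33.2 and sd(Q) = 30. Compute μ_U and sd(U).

μ_U = -3.1, sd(U) = 15

From Q = -2U + 27: μ_Q = a·μ_U + b, so μ_U = (μ_Q − b)/a = (33.2 − 27)/(-2) = -3.1.
sd(Q) = |a|·sd(U), so sd(U) = 30/|-2| = 15.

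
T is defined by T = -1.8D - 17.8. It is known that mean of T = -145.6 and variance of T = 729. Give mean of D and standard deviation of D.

From T = -1.8D - 17.8: mean of T = a·mean of D + b, so mean of D = (mean of T − b)/a = (-145.6 − (-17.8))/(-1.8) = 71.
standard deviation of T = √729 = 27.
standard deviation of T = |a|·standard deviation of D, so standard deviation of D = 27/|-1.8| = 15.

mean of D = 71, standard deviation of D = 15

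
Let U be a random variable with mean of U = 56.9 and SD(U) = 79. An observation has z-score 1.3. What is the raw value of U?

U = mean of U + z·SD(U) = 56.9 + 1.3·79 = 159.6.

U = 159.6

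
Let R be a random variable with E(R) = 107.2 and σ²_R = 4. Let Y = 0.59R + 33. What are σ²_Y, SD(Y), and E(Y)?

Y = 0.59R + 33 is linear with a = 0.59, b = 33.
σ²_Y = a²·σ²_R = 0.59²·4 = 1.3924 (the additive constant 33 does not affect variance).
SD(R) = √4 = 2.
SD(Y) = |a|·SD(R) = |0.59|·2 = 1.18.
E(Y) = a·E(R) + b = 0.59·107.2 + 33 = 96.248.

σ²_Y = 1.3924, SD(Y) = 1.18, E(Y) = 96.248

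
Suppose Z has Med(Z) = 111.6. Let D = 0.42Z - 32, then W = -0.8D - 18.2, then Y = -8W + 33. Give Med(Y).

Med(Y) = 273.7808

Med(D) = 0.42·111.6 + (-32) = 14.872.
Med(W) = (-0.8)·14.872 + (-18.2) = -30.0976.
Med(Y) = (-8)·(-30.0976) + 33 = 273.7808.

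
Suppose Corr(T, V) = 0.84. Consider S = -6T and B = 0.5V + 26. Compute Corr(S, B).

Corr(S, B) = -0.84

Linear rescalings preserve |correlation|; the slopes -6 and 0.5 have opposite signs, so the correlation flips sign: Corr(S, B) = −Corr(T, V) = -0.84.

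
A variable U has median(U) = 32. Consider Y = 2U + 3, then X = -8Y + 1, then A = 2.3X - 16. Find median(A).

median(A) = -1246.5

median(Y) = 2·32 + 3 = 67.
median(X) = (-8)·67 + 1 = -535.
median(A) = 2.3·(-535) + (-16) = -1246.5.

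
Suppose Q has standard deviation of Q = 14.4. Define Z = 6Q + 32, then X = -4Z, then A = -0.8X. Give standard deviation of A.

standard deviation of Z = |6|·14.4 = 86.4.
standard deviation of X = |-4|·86.4 = 345.6.
standard deviation of A = |-0.8|·345.6 = 276.48.

standard deviation of A = 276.48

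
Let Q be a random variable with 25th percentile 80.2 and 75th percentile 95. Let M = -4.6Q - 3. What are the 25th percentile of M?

25th percentile of M = -440

Since a = -4.6 < 0 the transformation is decreasing, reversing order: the 25th percentile of M corresponds to the 75th percentile of Q.
So P_{25}(M) = a·P_{75}(Q) + b = (-4.6)·95 + (-3) = -440.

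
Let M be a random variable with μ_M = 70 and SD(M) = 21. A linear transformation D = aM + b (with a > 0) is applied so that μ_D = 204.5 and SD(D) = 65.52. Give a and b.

a = 3.12, b = -13.9

SD(D) = a·SD(M) (a > 0), so a = 65.52/21 = 3.12.
μ_D = a·μ_M + b, so b = 204.5 − 3.12·70 = -13.9.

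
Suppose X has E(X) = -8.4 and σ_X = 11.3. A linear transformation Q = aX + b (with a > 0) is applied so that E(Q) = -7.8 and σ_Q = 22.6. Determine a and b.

σ_Q = a·σ_X (a > 0), so a = 22.6/11.3 = 2.
E(Q) = a·E(X) + b, so b = -7.8 − 2·(-8.4) = 9.

a = 2, b = 9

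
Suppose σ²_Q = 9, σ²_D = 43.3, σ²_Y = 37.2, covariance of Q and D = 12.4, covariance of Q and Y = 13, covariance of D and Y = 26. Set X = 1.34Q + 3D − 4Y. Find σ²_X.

σ²_X = 337.3964

σ²_X = a²·σ²_Q + b²·σ²_D + c²·σ²_Y + 2ab·covariance of Q and D + 2ac·covariance of Q and Y + 2bc·covariance of D and Y, with a = 1.34, b = 3, c = -4.
= 16.1604 + 389.7 + 595.2 + 99.696 + (-139.36) + (-624)
= 337.3964.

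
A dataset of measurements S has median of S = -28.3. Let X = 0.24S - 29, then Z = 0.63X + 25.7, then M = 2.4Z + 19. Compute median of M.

median of M = 26.562496

median of X = 0.24·(-28.3) + (-29) = -35.792.
median of Z = 0.63·(-35.792) + 25.7 = 3.15104.
median of M = 2.4·3.15104 + 19 = 26.562496.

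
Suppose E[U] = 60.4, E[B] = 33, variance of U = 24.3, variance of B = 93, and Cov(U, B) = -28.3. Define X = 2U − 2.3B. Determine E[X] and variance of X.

E[X] = 44.9, variance of X = 849.53

E[X] = 2·E[U] + (-2.3)·E[B] = 2·60.4 + (-2.3)·33 = 44.9.
variance of X = a²·variance of U + b²·variance of B + 2ab·Cov(U, B) with a = 2, b = -2.3.
= 2²·24.3 + (-2.3)²·93 + 2·2·(-2.3)·(-28.3)
= 97.2 + 491.97 + 260.36 = 849.53.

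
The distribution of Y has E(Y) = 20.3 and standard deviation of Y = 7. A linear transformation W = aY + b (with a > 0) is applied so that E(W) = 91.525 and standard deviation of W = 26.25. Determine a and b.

standard deviation of W = a·standard deviation of Y (a > 0), so a = 26.25/7 = 3.75.
E(W) = a·E(Y) + b, so b = 91.525 − 3.75·20.3 = 15.4.

a = 3.75, b = 15.4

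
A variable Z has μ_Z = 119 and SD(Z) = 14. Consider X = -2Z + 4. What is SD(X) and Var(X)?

X = -2Z + 4 is linear with a = -2, b = 4.
SD(X) = |a|·SD(Z) = |-2|·14 = 28.
Var(Z) = 14² = 196.
Var(X) = a²·Var(Z) = (-2)²·196 = 784 (the additive constant 4 does not affect variance).

SD(X) = 28, Var(X) = 784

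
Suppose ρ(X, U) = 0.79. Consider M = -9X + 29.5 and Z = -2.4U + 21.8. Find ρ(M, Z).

ρ(M, Z) = 0.79

Linear rescalings preserve correlation up to sign; here the slopes -9 and -2.4 have the same sign, so ρ(M, Z) = ρ(X, U) = 0.79.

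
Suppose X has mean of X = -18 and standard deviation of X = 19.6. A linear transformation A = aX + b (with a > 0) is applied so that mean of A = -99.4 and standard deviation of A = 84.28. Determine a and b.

standard deviation of A = a·standard deviation of X (a > 0), so a = 84.28/19.6 = 4.3.
mean of A = a·mean of X + b, so b = -99.4 − 4.3·(-18) = -22.

a = 4.3, b = -22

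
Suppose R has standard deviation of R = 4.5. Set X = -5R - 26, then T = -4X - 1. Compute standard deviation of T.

standard deviation of X = |-5|·4.5 = 22.5.
standard deviation of T = |-4|·22.5 = 90.

standard deviation of T = 90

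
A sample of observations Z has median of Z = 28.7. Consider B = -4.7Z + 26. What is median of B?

A linear map preserves order up to sign, so median of B = a·median of Z + b = (-4.7)·28.7 + 26 = -108.89.

median of B = -108.89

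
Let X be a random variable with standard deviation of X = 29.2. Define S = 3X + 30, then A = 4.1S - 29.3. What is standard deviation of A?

standard deviation of A = 359.16

standard deviation of S = |3|·29.2 = 87.6.
standard deviation of A = |4.1|·87.6 = 359.16.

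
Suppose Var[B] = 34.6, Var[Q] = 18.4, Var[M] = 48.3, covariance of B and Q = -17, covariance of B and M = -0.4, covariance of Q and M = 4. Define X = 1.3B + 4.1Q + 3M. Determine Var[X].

Var[X] = 716.538

Var[X] = a²·Var[B] + b²·Var[Q] + c²·Var[M] + 2ab·covariance of B and Q + 2ac·covariance of B and M + 2bc·covariance of Q and M, with a = 1.3, b = 4.1, c = 3.
= 58.474 + 309.304 + 434.7 + (-181.22) + (-3.12) + 98.4
= 716.538.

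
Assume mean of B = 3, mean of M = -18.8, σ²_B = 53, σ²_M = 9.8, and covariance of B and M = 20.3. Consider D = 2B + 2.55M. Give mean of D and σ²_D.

mean of D = -41.94, σ²_D = 482.7845

mean of D = 2·mean of B + 2.55·mean of M = 2·3 + 2.55·(-18.8) = -41.94.
σ²_D = a²·σ²_B + b²·σ²_M + 2ab·covariance of B and M with a = 2, b = 2.55.
= 2²·53 + 2.55²·9.8 + 2·2·2.55·20.3
= 212 + 63.7245 + 207.06 = 482.7845.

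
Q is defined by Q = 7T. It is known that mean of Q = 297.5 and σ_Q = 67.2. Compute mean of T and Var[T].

mean of T = 42.5, Var[T] = 92.16

From Q = 7T: mean of Q = a·mean of T + b, so mean of T = (mean of Q − b)/a = (297.5 − 0)/7 = 42.5.
Var[Q] = 67.2² = 4515.84.
Var[Q] = a²·Var[T], so Var[T] = 4515.84/7² = 92.16.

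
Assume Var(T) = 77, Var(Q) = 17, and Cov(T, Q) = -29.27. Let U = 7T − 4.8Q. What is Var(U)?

Var(U) = 6131.624

Var(U) = a²·Var(T) + b²·Var(Q) + 2ab·Cov(T, Q) with a = 7, b = -4.8.
= 7²·77 + (-4.8)²·17 + 2·7·(-4.8)·(-29.27)
= 3773 + 391.68 + 1966.944 = 6131.624.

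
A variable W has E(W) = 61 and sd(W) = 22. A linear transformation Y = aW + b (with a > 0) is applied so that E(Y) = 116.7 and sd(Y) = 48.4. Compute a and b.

sd(Y) = a·sd(W) (a > 0), so a = 48.4/22 = 2.2.
E(Y) = a·E(W) + b, so b = 116.7 − 2.2·61 = -17.5.

a = 2.2, b = -17.5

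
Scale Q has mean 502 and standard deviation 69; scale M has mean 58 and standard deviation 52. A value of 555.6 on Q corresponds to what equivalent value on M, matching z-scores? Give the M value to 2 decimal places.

z = (555.6 − 502)/69 ≈ 0.7768.
M = 58 + z·52 = 58 + (555.6 − 502)·52/69 ≈ 98.39.

M = 98.39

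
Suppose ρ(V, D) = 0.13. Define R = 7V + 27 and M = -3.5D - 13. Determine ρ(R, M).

ρ(R, M) = -0.13

Linear rescalings preserve |correlation|; the slopes 7 and -3.5 have opposite signs, so the correlation flips sign: ρ(R, M) = −ρ(V, D) = -0.13.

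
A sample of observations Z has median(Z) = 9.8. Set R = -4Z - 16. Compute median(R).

median(R) = -55.2

A linear map preserves order up to sign, so median(R) = a·median(Z) + b = (-4)·9.8 + (-16) = -55.2.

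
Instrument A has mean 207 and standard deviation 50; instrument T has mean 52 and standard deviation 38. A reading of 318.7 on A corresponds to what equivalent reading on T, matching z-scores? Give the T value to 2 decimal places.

z = (318.7 − 207)/50 = 2.234.
T = 52 + z·38 = 52 + (318.7 − 207)·38/50 ≈ 136.89.

T = 136.89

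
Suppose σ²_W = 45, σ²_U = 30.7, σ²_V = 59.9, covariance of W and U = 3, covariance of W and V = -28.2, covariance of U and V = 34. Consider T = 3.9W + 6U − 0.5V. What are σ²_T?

σ²_T = 1851.005

σ²_T = a²·σ²_W + b²·σ²_U + c²·σ²_V + 2ab·covariance of W and U + 2ac·covariance of W and V + 2bc·covariance of U and V, with a = 3.9, b = 6, c = -0.5.
= 684.45 + 1105.2 + 14.975 + 140.4 + 109.98 + (-204)
= 1851.005.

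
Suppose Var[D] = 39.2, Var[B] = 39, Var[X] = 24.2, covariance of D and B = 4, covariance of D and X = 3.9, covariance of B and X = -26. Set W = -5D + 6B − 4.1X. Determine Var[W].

Var[W] = 3989.902

Var[W] = a²·Var[D] + b²·Var[B] + c²·Var[X] + 2ab·covariance of D and B + 2ac·covariance of D and X + 2bc·covariance of B and X, with a = -5, b = 6, c = -4.1.
= 980 + 1404 + 406.802 + (-240) + 159.9 + 1279.2
= 3989.902.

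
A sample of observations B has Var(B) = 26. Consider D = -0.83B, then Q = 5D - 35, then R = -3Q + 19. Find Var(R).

Var(D) = (-0.83)²·26 = 17.9114.
Var(Q) = 5²·17.9114 = 447.785.
Var(R) = (-3)²·447.785 = 4030.065.

Var(R) = 4030.065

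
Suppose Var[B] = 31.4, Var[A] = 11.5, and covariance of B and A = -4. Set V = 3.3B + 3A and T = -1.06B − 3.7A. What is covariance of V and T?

By bilinearity, covariance of V and T = ac·Var[B] + bd·Var[A] + (ad+bc)·covariance of B and A, with a=3.3, b=3, c=-1.06, d=-3.7.
ac·Var[B] = 3.3·(-1.06)·31.4 = -109.8372
bd·Var[A] = 3·(-3.7)·11.5 = -127.65
(ad+bc)·covariance of B and A = (-15.39)·(-4) = 61.56
covariance of V and T = -109.8372 + (-127.65) + 61.56 = -175.9272.

covariance of V and T = -175.9272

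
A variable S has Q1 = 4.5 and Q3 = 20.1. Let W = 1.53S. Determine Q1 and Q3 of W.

a = 1.53 > 0: Q1(W) = a·Q1(S)+b = 6.885, Q3(W) = a·Q3(S)+b = 30.753.

Q1(W) = 6.885, Q3(W) = 30.753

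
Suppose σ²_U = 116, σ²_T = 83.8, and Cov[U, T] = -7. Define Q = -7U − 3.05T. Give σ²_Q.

σ²_Q = 6164.6495

σ²_Q = a²·σ²_U + b²·σ²_T + 2ab·Cov[U, T] with a = -7, b = -3.05.
= (-7)²·116 + (-3.05)²·83.8 + 2·(-7)·(-3.05)·(-7)
= 5684 + 779.5495 + (-298.9) = 6164.6495.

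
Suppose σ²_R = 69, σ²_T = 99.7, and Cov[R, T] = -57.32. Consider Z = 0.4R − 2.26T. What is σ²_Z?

σ²_Z = a²·σ²_R + b²·σ²_T + 2ab·Cov[R, T] with a = 0.4, b = -2.26.
= 0.4²·69 + (-2.26)²·99.7 + 2·0.4·(-2.26)·(-57.32)
= 11.04 + 509.22772 + 103.63456 = 623.90228.

σ²_Z = 623.90228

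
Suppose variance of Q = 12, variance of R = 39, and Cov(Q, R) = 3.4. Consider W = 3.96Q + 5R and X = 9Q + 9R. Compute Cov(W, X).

By bilinearity, Cov(W, X) = ac·variance of Q + bd·variance of R + (ad+bc)·Cov(Q, R), with a=3.96, b=5, c=9, d=9.
ac·variance of Q = 3.96·9·12 = 427.68
bd·variance of R = 5·9·39 = 1755
(ad+bc)·Cov(Q, R) = (80.64)·3.4 = 274.176
Cov(W, X) = 427.68 + 1755 + 274.176 = 2456.856.

Cov(W, X) = 2456.856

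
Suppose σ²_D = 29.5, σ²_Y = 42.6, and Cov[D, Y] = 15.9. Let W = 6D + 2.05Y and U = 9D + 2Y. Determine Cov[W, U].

Cov[W, U] = 2251.815

By bilinearity, Cov[W, U] = ac·σ²_D + bd·σ²_Y + (ad+bc)·Cov[D, Y], with a=6, b=2.05, c=9, d=2.
ac·σ²_D = 6·9·29.5 = 1593
bd·σ²_Y = 2.05·2·42.6 = 174.66
(ad+bc)·Cov[D, Y] = (30.45)·15.9 = 484.155
Cov[W, U] = 1593 + 174.66 + 484.155 = 2251.815.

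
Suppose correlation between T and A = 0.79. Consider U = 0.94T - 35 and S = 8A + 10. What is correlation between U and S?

Linear rescalings preserve correlation up to sign; here the slopes 0.94 and 8 have the same sign, so correlation between U and S = correlation between T and A = 0.79.

correlation between U and S = 0.79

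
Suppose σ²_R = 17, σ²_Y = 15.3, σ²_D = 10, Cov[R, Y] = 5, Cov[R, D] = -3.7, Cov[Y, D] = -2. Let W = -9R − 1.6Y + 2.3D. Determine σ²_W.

σ²_W = 1780.968

σ²_W = a²·σ²_R + b²·σ²_Y + c²·σ²_D + 2ab·Cov[R, Y] + 2ac·Cov[R, D] + 2bc·Cov[Y, D], with a = -9, b = -1.6, c = 2.3.
= 1377 + 39.168 + 52.9 + 144 + 153.18 + 14.72
= 1780.968.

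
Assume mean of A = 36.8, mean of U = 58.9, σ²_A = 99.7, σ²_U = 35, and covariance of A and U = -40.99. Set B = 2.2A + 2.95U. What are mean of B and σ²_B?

mean of B = 2.2·mean of A + 2.95·mean of U = 2.2·36.8 + 2.95·58.9 = 254.715.
σ²_B = a²·σ²_A + b²·σ²_U + 2ab·covariance of A and U with a = 2.2, b = 2.95.
= 2.2²·99.7 + 2.95²·35 + 2·2.2·2.95·(-40.99)
= 482.548 + 304.5875 + (-532.0502) = 255.0853.

mean of B = 254.715, σ²_B = 255.0853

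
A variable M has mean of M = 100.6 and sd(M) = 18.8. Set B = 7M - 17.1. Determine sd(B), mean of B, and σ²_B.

sd(B) = 131.6, mean of B = 687.1, σ²_B = 17318.56

B = 7M - 17.1 is linear with a = 7, b = -17.1.
sd(B) = |a|·sd(M) = |7|·18.8 = 131.6.
mean of B = a·mean of M + b = 7·100.6 + (-17.1) = 687.1.
σ²_M = 18.8² = 353.44.
σ²_B = a²·σ²_M = 7²·353.44 = 17318.56 (the additive constant -17.1 does not affect variance).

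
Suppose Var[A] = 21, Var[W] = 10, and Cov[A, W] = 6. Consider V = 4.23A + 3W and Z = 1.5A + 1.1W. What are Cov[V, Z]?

By bilinearity, Cov[V, Z] = ac·Var[A] + bd·Var[W] + (ad+bc)·Cov[A, W], with a=4.23, b=3, c=1.5, d=1.1.
ac·Var[A] = 4.23·1.5·21 = 133.245
bd·Var[W] = 3·1.1·10 = 33
(ad+bc)·Cov[A, W] = (9.153)·6 = 54.918
Cov[V, Z] = 133.245 + 33 + 54.918 = 221.163.

Cov[V, Z] = 221.163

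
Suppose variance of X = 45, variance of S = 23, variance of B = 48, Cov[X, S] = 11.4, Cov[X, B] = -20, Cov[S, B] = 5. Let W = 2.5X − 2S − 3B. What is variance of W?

variance of W = 1051.25

variance of W = a²·variance of X + b²·variance of S + c²·variance of B + 2ab·Cov[X, S] + 2ac·Cov[X, B] + 2bc·Cov[S, B], with a = 2.5, b = -2, c = -3.
= 281.25 + 92 + 432 + (-114) + 300 + 60
= 1051.25.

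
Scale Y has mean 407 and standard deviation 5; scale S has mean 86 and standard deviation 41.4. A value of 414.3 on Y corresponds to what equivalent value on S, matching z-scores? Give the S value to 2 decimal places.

z = (414.3 − 407)/5 = 1.46.
S = 86 + z·41.4 = 86 + (414.3 − 407)·41.4/5 ≈ 146.44.

S = 146.44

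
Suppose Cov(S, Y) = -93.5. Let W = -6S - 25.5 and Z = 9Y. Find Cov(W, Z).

Cov(W, Z) = a·c·Cov(S, Y) = (-6)·9·(-93.5) = 5049. Additive constants drop out.

Cov(W, Z) = 5049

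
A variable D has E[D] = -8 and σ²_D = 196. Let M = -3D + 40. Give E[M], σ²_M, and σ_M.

M = -3D + 40 is linear with a = -3, b = 40.
E[M] = a·E[D] + b = (-3)·(-8) + 40 = 64.
σ²_M = a²·σ²_D = (-3)²·196 = 1764 (the additive constant 40 does not affect variance).
σ_D = √196 = 14.
σ_M = |a|·σ_D = |-3|·14 = 42.

E[M] = 64, σ²_M = 1764, σ_M = 42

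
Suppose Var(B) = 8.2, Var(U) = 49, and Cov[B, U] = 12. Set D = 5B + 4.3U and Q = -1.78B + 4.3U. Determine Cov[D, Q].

Cov[D, Q] = 999.182

By bilinearity, Cov[D, Q] = ac·Var(B) + bd·Var(U) + (ad+bc)·Cov[B, U], with a=5, b=4.3, c=-1.78, d=4.3.
ac·Var(B) = 5·(-1.78)·8.2 = -72.98
bd·Var(U) = 4.3·4.3·49 = 906.01
(ad+bc)·Cov[B, U] = (13.846)·12 = 166.152
Cov[D, Q] = -72.98 + 906.01 + 166.152 = 999.182.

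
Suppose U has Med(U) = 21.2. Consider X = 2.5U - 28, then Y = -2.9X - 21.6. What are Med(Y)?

Med(X) = 2.5·21.2 + (-28) = 25.
Med(Y) = (-2.9)·25 + (-21.6) = -94.1.

Med(Y) = -94.1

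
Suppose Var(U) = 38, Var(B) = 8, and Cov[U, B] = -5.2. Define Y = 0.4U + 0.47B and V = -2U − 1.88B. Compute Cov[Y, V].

By bilinearity, Cov[Y, V] = ac·Var(U) + bd·Var(B) + (ad+bc)·Cov[U, B], with a=0.4, b=0.47, c=-2, d=-1.88.
ac·Var(U) = 0.4·(-2)·38 = -30.4
bd·Var(B) = 0.47·(-1.88)·8 = -7.0688
(ad+bc)·Cov[U, B] = (-1.692)·(-5.2) = 8.7984
Cov[Y, V] = -30.4 + (-7.0688) + 8.7984 = -28.6704.

Cov[Y, V] = -28.6704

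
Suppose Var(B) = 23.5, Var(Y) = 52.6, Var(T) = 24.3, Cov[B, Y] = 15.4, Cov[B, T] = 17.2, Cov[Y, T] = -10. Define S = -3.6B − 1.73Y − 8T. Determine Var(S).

Var(S) = a²·Var(B) + b²·Var(Y) + c²·Var(T) + 2ab·Cov[B, Y] + 2ac·Cov[B, T] + 2bc·Cov[Y, T], with a = -3.6, b = -1.73, c = -8.
= 304.56 + 157.42654 + 1555.2 + 191.8224 + 990.72 + (-276.8)
= 2922.92894.

Var(S) = 2922.92894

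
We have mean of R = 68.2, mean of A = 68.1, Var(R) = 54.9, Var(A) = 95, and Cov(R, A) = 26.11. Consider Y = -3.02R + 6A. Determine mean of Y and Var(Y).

mean of Y = 202.636, Var(Y) = 2974.48356

mean of Y = (-3.02)·mean of R + 6·mean of A = (-3.02)·68.2 + 6·68.1 = 202.636.
Var(Y) = a²·Var(R) + b²·Var(A) + 2ab·Cov(R, A) with a = -3.02, b = 6.
= (-3.02)²·54.9 + 6²·95 + 2·(-3.02)·6·26.11
= 500.70996 + 3420 + (-946.2264) = 2974.48356.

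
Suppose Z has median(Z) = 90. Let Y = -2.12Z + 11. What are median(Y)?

median(Y) = -179.8

A linear map preserves order up to sign, so median(Y) = a·median(Z) + b = (-2.12)·90 + 11 = -179.8.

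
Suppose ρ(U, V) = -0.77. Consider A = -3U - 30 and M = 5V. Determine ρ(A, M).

ρ(A, M) = 0.77

Linear rescalings preserve |correlation|; the slopes -3 and 5 have opposite signs, so the correlation flips sign: ρ(A, M) = −ρ(U, V) = 0.77.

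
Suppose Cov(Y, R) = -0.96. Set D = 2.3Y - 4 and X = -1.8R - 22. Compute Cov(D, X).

Cov(D, X) = 3.9744

Cov(D, X) = a·c·Cov(Y, R) = 2.3·(-1.8)·(-0.96) = 3.9744. Additive constants drop out.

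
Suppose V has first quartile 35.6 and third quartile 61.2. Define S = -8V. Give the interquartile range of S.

IQR(S) = 204.8

IQR of V = Q3 − Q1 = 61.2 − 35.6 = 25.6.
Under S = aV + b, IQR(S) = |a|·IQR(V) = |-8|·25.6 = 204.8 (shifts cancel; spread scales by |a|).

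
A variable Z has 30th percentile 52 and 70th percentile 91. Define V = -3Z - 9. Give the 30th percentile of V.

Since a = -3 < 0 the transformation is decreasing, reversing order: the 30th percentile of V corresponds to the 70th percentile of Z.
So P_{30}(V) = a·P_{70}(Z) + b = (-3)·91 + (-9) = -282.

30th percentile of V = -282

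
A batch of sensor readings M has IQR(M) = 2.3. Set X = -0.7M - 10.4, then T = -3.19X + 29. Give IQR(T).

IQR(T) = 5.1359

IQR(X) = |-0.7|·2.3 = 1.61.
IQR(T) = |-3.19|·1.61 = 5.1359.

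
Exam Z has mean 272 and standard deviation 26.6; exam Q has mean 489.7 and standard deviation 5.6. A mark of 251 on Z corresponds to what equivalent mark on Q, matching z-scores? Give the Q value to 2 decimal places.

Q = 485.28

z = (251 − 272)/26.6 ≈ -0.7895.
Q = 489.7 + z·5.6 = 489.7 + (251 − 272)·5.6/26.6 ≈ 485.28.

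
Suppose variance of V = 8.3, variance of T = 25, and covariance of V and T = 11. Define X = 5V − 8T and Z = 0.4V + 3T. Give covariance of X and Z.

By bilinearity, covariance of X and Z = ac·variance of V + bd·variance of T + (ad+bc)·covariance of V and T, with a=5, b=-8, c=0.4, d=3.
ac·variance of V = 5·0.4·8.3 = 16.6
bd·variance of T = (-8)·3·25 = -600
(ad+bc)·covariance of V and T = (11.8)·11 = 129.8
covariance of X and Z = 16.6 + (-600) + 129.8 = -453.6.

covariance of X and Z = -453.6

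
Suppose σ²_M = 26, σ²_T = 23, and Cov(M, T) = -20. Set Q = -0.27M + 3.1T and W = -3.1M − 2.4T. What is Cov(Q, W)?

Cov(Q, W) = 29.882

By bilinearity, Cov(Q, W) = ac·σ²_M + bd·σ²_T + (ad+bc)·Cov(M, T), with a=-0.27, b=3.1, c=-3.1, d=-2.4.
ac·σ²_M = (-0.27)·(-3.1)·26 = 21.762
bd·σ²_T = 3.1·(-2.4)·23 = -171.12
(ad+bc)·Cov(M, T) = (-8.962)·(-20) = 179.24
Cov(Q, W) = 21.762 + (-171.12) + 179.24 = 29.882.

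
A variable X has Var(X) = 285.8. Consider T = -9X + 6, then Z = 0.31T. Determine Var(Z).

Var(Z) = 2224.69578

Var(T) = (-9)²·285.8 = 23149.8.
Var(Z) = 0.31²·23149.8 = 2224.69578.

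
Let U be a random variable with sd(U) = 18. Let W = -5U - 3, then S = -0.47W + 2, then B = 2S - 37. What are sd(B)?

sd(B) = 84.6

sd(W) = |-5|·18 = 90.
sd(S) = |-0.47|·90 = 42.3.
sd(B) = |2|·42.3 = 84.6.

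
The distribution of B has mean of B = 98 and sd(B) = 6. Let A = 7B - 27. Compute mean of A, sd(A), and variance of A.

mean of A = 659, sd(A) = 42, variance of A = 1764

A = 7B - 27 is linear with a = 7, b = -27.
mean of A = a·mean of B + b = 7·98 + (-27) = 659.
sd(A) = |a|·sd(B) = |7|·6 = 42.
variance of B = 6² = 36.
variance of A = a²·variance of B = 7²·36 = 1764 (the additive constant -27 does not affect variance).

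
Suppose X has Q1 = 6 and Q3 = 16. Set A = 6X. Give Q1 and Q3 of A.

a = 6 > 0: Q1(A) = a·Q1(X)+b = 36, Q3(A) = a·Q3(X)+b = 96.

Q1(A) = 36, Q3(A) = 96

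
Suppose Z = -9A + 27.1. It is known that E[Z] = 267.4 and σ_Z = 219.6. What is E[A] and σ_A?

From Z = -9A + 27.1: E[Z] = a·E[A] + b, so E[A] = (E[Z] − b)/a = (267.4 − 27.1)/(-9) = -26.7.
σ_Z = |a|·σ_A, so σ_A = 219.6/|-9| = 24.4.

E[A] = -26.7, σ_A = 24.4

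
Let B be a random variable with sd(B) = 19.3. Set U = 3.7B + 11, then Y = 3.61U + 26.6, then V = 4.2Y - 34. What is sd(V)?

sd(U) = |3.7|·19.3 = 71.41.
sd(Y) = |3.61|·71.41 = 257.7901.
sd(V) = |4.2|·257.7901 = 1082.71842.

sd(V) = 1082.71842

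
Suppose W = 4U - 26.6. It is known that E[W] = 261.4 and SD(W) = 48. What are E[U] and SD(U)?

From W = 4U - 26.6: E[W] = a·E[U] + b, so E[U] = (E[W] − b)/a = (261.4 − (-26.6))/4 = 72.
SD(W) = |a|·SD(U), so SD(U) = 48/|4| = 12.

E[U] = 72, SD(U) = 12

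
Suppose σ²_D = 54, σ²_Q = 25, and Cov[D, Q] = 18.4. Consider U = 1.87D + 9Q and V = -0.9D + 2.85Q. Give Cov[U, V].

Cov[U, V] = 499.3908

By bilinearity, Cov[U, V] = ac·σ²_D + bd·σ²_Q + (ad+bc)·Cov[D, Q], with a=1.87, b=9, c=-0.9, d=2.85.
ac·σ²_D = 1.87·(-0.9)·54 = -90.882
bd·σ²_Q = 9·2.85·25 = 641.25
(ad+bc)·Cov[D, Q] = (-2.7705)·18.4 = -50.9772
Cov[U, V] = -90.882 + 641.25 + (-50.9772) = 499.3908.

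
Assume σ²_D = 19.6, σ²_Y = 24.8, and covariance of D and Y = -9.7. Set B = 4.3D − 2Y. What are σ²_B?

σ²_B = a²·σ²_D + b²·σ²_Y + 2ab·covariance of D and Y with a = 4.3, b = -2.
= 4.3²·19.6 + (-2)²·24.8 + 2·4.3·(-2)·(-9.7)
= 362.404 + 99.2 + 166.84 = 628.444.

σ²_B = 628.444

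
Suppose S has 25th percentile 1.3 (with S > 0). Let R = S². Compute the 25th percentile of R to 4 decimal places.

S² is increasing, so P_{25}(R) = g(P_{25}(S)) = 1.69.

25th percentile of R = 1.69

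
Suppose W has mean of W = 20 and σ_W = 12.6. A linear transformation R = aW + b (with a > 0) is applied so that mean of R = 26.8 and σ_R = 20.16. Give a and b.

a = 1.6, b = -5.2

σ_R = a·σ_W (a > 0), so a = 20.16/12.6 = 1.6.
mean of R = a·mean of W + b, so b = 26.8 − 1.6·20 = -5.2.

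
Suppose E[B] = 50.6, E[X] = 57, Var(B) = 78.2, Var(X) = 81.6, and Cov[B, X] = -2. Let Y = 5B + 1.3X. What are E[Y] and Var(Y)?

E[Y] = 327.1, Var(Y) = 2066.904

E[Y] = 5·E[B] + 1.3·E[X] = 5·50.6 + 1.3·57 = 327.1.
Var(Y) = a²·Var(B) + b²·Var(X) + 2ab·Cov[B, X] with a = 5, b = 1.3.
= 5²·78.2 + 1.3²·81.6 + 2·5·1.3·(-2)
= 1955 + 137.904 + (-26) = 2066.904.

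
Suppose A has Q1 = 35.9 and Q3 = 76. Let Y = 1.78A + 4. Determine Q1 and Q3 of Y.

a = 1.78 > 0: Q1(Y) = a·Q1(A)+b = 67.902, Q3(Y) = a·Q3(A)+b = 139.28.

Q1(Y) = 67.902, Q3(Y) = 139.28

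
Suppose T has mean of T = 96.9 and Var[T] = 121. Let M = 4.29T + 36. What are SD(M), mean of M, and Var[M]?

SD(M) = 47.19, mean of M = 451.701, Var[M] = 2226.8961

M = 4.29T + 36 is linear with a = 4.29, b = 36.
SD(T) = √121 = 11.
SD(M) = |a|·SD(T) = |4.29|·11 = 47.19.
mean of M = a·mean of T + b = 4.29·96.9 + 36 = 451.701.
Var[M] = a²·Var[T] = 4.29²·121 = 2226.8961 (the additive constant 36 does not affect variance).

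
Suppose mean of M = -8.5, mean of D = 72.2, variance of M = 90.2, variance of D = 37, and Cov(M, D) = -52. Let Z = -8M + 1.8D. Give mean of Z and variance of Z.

mean of Z = 197.96, variance of Z = 7390.28

mean of Z = (-8)·mean of M + 1.8·mean of D = (-8)·(-8.5) + 1.8·72.2 = 197.96.
variance of Z = a²·variance of M + b²·variance of D + 2ab·Cov(M, D) with a = -8, b = 1.8.
= (-8)²·90.2 + 1.8²·37 + 2·(-8)·1.8·(-52)
= 5772.8 + 119.88 + 1497.6 = 7390.28.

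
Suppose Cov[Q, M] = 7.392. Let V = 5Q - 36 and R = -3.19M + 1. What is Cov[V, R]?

Cov[V, R] = a·c·Cov[Q, M] = 5·(-3.19)·7.392 = -117.9024. Additive constants drop out.

Cov[V, R] = -117.9024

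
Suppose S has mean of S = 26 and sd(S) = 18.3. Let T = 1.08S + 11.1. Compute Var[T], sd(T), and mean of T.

T = 1.08S + 11.1 is linear with a = 1.08, b = 11.1.
Var[S] = 18.3² = 334.89.
Var[T] = a²·Var[S] = 1.08²·334.89 = 390.615696 (the additive constant 11.1 does not affect variance).
sd(T) = |a|·sd(S) = |1.08|·18.3 = 19.764.
mean of T = a·mean of S + b = 1.08·26 + 11.1 = 39.18.

Var[T] = 390.615696, sd(T) = 19.764, mean of T = 39.18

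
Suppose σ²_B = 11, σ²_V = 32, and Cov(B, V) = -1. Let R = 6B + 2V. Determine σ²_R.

σ²_R = a²·σ²_B + b²·σ²_V + 2ab·Cov(B, V) with a = 6, b = 2.
= 6²·11 + 2²·32 + 2·6·2·(-1)
= 396 + 128 + (-24) = 500.

σ²_R = 500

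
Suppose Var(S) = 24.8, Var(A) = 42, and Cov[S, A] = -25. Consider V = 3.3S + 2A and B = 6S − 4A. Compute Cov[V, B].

By bilinearity, Cov[V, B] = ac·Var(S) + bd·Var(A) + (ad+bc)·Cov[S, A], with a=3.3, b=2, c=6, d=-4.
ac·Var(S) = 3.3·6·24.8 = 491.04
bd·Var(A) = 2·(-4)·42 = -336
(ad+bc)·Cov[S, A] = (-1.2)·(-25) = 30
Cov[V, B] = 491.04 + (-336) + 30 = 185.04.

Cov[V, B] = 185.04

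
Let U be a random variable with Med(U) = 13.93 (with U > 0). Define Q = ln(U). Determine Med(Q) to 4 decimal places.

Med(Q) = 2.634

ln(U) is monotone on this domain, so Med(Q) = ln(13.93) ≈ 2.634.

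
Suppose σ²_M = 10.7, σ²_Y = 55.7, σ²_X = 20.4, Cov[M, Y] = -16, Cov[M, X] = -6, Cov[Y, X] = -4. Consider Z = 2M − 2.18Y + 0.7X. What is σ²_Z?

σ²_Z = 452.43268

σ²_Z = a²·σ²_M + b²·σ²_Y + c²·σ²_X + 2ab·Cov[M, Y] + 2ac·Cov[M, X] + 2bc·Cov[Y, X], with a = 2, b = -2.18, c = 0.7.
= 42.8 + 264.70868 + 9.996 + 139.52 + (-16.8) + 12.208
= 452.43268.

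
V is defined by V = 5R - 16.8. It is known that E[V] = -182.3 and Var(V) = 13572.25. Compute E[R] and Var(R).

From V = 5R - 16.8: E[V] = a·E[R] + b, so E[R] = (E[V] − b)/a = (-182.3 − (-16.8))/5 = -33.1.
Var(V) = a²·Var(R), so Var(R) = 13572.25/5² = 542.89.

E[R] = -33.1, Var(R) = 542.89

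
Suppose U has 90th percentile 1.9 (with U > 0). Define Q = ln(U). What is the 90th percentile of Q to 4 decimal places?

ln(U) is increasing, so P_{90}(Q) = g(P_{90}(U)) ≈ 0.6419.

90th percentile of Q = 0.6419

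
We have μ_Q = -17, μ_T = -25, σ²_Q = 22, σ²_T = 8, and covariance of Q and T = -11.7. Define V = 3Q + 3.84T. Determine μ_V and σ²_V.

μ_V = 3·μ_Q + 3.84·μ_T = 3·(-17) + 3.84·(-25) = -147.
σ²_V = a²·σ²_Q + b²·σ²_T + 2ab·covariance of Q and T with a = 3, b = 3.84.
= 3²·22 + 3.84²·8 + 2·3·3.84·(-11.7)
= 198 + 117.9648 + (-269.568) = 46.3968.

μ_V = -147, σ²_V = 46.3968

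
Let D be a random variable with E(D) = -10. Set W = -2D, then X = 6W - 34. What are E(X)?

E(W) = (-2)·(-10) = 20.
E(X) = 6·20 + (-34) = 86.

E(X) = 86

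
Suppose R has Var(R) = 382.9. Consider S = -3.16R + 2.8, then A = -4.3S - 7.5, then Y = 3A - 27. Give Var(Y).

Var(S) = (-3.16)²·382.9 = 3823.48624.
Var(A) = (-4.3)²·3823.48624 = 70696.2605776.
Var(Y) = 3²·70696.2605776 = 636266.3451984.

Var(Y) = 636266.3451984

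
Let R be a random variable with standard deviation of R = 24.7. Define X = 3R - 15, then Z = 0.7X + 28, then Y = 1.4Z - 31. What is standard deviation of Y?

standard deviation of X = |3|·24.7 = 74.1.
standard deviation of Z = |0.7|·74.1 = 51.87.
standard deviation of Y = |1.4|·51.87 = 72.618.

standard deviation of Y = 72.618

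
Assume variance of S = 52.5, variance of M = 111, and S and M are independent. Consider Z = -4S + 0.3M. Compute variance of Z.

variance of Z = 849.99

variance of Z = a²·variance of S + b²·variance of M + 2ab·covariance of S and M with a = -4, b = 0.3.
Independence gives covariance of S and M = 0.
= (-4)²·52.5 + 0.3²·111 + 2·(-4)·0.3·0
= 840 + 9.99 + 0 = 849.99.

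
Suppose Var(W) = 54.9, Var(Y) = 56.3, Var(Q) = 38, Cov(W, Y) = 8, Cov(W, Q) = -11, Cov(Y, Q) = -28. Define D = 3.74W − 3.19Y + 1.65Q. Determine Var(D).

Var(D) = a²·Var(W) + b²·Var(Y) + c²·Var(Q) + 2ab·Cov(W, Y) + 2ac·Cov(W, Q) + 2bc·Cov(Y, Q), with a = 3.74, b = -3.19, c = 1.65.
= 767.91924 + 572.91443 + 103.455 + (-190.8896) + (-135.762) + 294.756
= 1412.39307.

Var(D) = 1412.39307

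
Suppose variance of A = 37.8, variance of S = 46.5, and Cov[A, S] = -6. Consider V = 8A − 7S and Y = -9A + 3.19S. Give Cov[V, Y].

By bilinearity, Cov[V, Y] = ac·variance of A + bd·variance of S + (ad+bc)·Cov[A, S], with a=8, b=-7, c=-9, d=3.19.
ac·variance of A = 8·(-9)·37.8 = -2721.6
bd·variance of S = (-7)·3.19·46.5 = -1038.345
(ad+bc)·Cov[A, S] = (88.52)·(-6) = -531.12
Cov[V, Y] = -2721.6 + (-1038.345) + (-531.12) = -4291.065.

Cov[V, Y] = -4291.065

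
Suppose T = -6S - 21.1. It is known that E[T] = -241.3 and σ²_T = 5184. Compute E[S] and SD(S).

From T = -6S - 21.1: E[T] = a·E[S] + b, so E[S] = (E[T] − b)/a = (-241.3 − (-21.1))/(-6) = 36.7.
SD(T) = √5184 = 72.
SD(T) = |a|·SD(S), so SD(S) = 72/|-6| = 12.

E[S] = 36.7, SD(S) = 12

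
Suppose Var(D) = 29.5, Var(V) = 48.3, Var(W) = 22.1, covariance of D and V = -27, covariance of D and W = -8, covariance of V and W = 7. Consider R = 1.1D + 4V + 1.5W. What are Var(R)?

Var(R) = a²·Var(D) + b²·Var(V) + c²·Var(W) + 2ab·covariance of D and V + 2ac·covariance of D and W + 2bc·covariance of V and W, with a = 1.1, b = 4, c = 1.5.
= 35.695 + 772.8 + 49.725 + (-237.6) + (-26.4) + 84
= 678.22.

Var(R) = 678.22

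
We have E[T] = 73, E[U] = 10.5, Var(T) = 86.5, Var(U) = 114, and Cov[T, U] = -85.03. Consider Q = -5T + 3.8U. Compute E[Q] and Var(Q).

E[Q] = -325.1, Var(Q) = 7039.8

E[Q] = (-5)·E[T] + 3.8·E[U] = (-5)·73 + 3.8·10.5 = -325.1.
Var(Q) = a²·Var(T) + b²·Var(U) + 2ab·Cov[T, U] with a = -5, b = 3.8.
= (-5)²·86.5 + 3.8²·114 + 2·(-5)·3.8·(-85.03)
= 2162.5 + 1646.16 + 3231.14 = 7039.8.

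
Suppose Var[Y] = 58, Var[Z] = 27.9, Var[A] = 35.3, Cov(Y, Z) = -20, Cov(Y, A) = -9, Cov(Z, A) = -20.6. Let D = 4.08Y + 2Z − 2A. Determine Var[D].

Var[D] = a²·Var[Y] + b²·Var[Z] + c²·Var[A] + 2ab·Cov(Y, Z) + 2ac·Cov(Y, A) + 2bc·Cov(Z, A), with a = 4.08, b = 2, c = -2.
= 965.4912 + 111.6 + 141.2 + (-326.4) + 146.88 + 164.8
= 1203.5712.

Var[D] = 1203.5712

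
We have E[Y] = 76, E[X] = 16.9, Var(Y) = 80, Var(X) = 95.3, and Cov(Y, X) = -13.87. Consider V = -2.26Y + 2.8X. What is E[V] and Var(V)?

E[V] = -124.44, Var(V) = 1331.29872

E[V] = (-2.26)·E[Y] + 2.8·E[X] = (-2.26)·76 + 2.8·16.9 = -124.44.
Var(V) = a²·Var(Y) + b²·Var(X) + 2ab·Cov(Y, X) with a = -2.26, b = 2.8.
= (-2.26)²·80 + 2.8²·95.3 + 2·(-2.26)·2.8·(-13.87)
= 408.608 + 747.152 + 175.53872 = 1331.29872.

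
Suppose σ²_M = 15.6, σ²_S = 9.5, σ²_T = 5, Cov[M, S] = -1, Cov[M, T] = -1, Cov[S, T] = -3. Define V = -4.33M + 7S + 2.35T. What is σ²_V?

σ²_V = a²·σ²_M + b²·σ²_S + c²·σ²_T + 2ab·Cov[M, S] + 2ac·Cov[M, T] + 2bc·Cov[S, T], with a = -4.33, b = 7, c = 2.35.
= 292.48284 + 465.5 + 27.6125 + 60.62 + 20.351 + (-98.7)
= 767.86634.

σ²_V = 767.86634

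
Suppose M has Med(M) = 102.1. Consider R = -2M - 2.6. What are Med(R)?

Med(R) = -206.8

A linear map preserves order up to sign, so Med(R) = a·Med(M) + b = (-2)·102.1 + (-2.6) = -206.8.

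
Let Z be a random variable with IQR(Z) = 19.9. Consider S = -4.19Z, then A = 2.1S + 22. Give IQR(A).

IQR(S) = |-4.19|·19.9 = 83.381.
IQR(A) = |2.1|·83.381 = 175.1001.

IQR(A) = 175.1001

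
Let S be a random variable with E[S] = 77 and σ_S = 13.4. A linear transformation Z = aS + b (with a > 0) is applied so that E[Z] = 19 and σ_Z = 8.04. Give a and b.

a = 0.6, b = -27.2

σ_Z = a·σ_S (a > 0), so a = 8.04/13.4 = 0.6.
E[Z] = a·E[S] + b, so b = 19 − 0.6·77 = -27.2.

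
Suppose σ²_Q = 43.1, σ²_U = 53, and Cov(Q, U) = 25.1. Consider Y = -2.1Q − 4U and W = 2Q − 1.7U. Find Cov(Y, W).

By bilinearity, Cov(Y, W) = ac·σ²_Q + bd·σ²_U + (ad+bc)·Cov(Q, U), with a=-2.1, b=-4, c=2, d=-1.7.
ac·σ²_Q = (-2.1)·2·43.1 = -181.02
bd·σ²_U = (-4)·(-1.7)·53 = 360.4
(ad+bc)·Cov(Q, U) = (-4.43)·25.1 = -111.193
Cov(Y, W) = -181.02 + 360.4 + (-111.193) = 68.187.

Cov(Y, W) = 68.187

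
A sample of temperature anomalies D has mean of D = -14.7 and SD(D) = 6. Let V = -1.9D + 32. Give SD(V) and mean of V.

V = -1.9D + 32 is linear with a = -1.9, b = 32.
SD(V) = |a|·SD(D) = |-1.9|·6 = 11.4.
mean of V = a·mean of D + b = (-1.9)·(-14.7) + 32 = 59.93.

SD(V) = 11.4, mean of V = 59.93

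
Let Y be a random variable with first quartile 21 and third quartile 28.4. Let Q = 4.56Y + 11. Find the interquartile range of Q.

IQR(Q) = 33.744

IQR of Y = Q3 − Q1 = 28.4 − 21 = 7.4.
Under Q = aY + b, IQR(Q) = |a|·IQR(Y) = |4.56|·7.4 = 33.744 (shifts cancel; spread scales by |a|).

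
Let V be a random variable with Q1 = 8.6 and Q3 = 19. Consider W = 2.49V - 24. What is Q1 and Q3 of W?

Q1(W) = -2.586, Q3(W) = 23.31

a = 2.49 > 0: Q1(W) = a·Q1(V)+b = -2.586, Q3(W) = a·Q3(V)+b = 23.31.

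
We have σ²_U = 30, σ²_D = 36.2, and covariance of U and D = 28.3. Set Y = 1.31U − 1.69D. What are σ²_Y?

σ²_Y = 29.56708

σ²_Y = a²·σ²_U + b²·σ²_D + 2ab·covariance of U and D with a = 1.31, b = -1.69.
= 1.31²·30 + (-1.69)²·36.2 + 2·1.31·(-1.69)·28.3
= 51.483 + 103.39082 + (-125.30674) = 29.56708.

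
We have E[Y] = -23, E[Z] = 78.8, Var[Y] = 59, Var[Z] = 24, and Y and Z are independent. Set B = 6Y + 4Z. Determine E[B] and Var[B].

E[B] = 6·E[Y] + 4·E[Z] = 6·(-23) + 4·78.8 = 177.2.
Var[B] = a²·Var[Y] + b²·Var[Z] + 2ab·Cov(Y, Z) with a = 6, b = 4.
Independence gives Cov(Y, Z) = 0.
= 6²·59 + 4²·24 + 2·6·4·0
= 2124 + 384 + 0 = 2508.

E[B] = 177.2, Var[B] = 2508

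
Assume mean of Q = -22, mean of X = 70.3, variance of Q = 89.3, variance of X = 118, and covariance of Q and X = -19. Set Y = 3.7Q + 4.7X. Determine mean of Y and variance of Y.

mean of Y = 249.01, variance of Y = 3168.317

mean of Y = 3.7·mean of Q + 4.7·mean of X = 3.7·(-22) + 4.7·70.3 = 249.01.
variance of Y = a²·variance of Q + b²·variance of X + 2ab·covariance of Q and X with a = 3.7, b = 4.7.
= 3.7²·89.3 + 4.7²·118 + 2·3.7·4.7·(-19)
= 1222.517 + 2606.62 + (-660.82) = 3168.317.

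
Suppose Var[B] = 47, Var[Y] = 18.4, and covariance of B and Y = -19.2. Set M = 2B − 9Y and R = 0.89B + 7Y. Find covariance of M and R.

covariance of M and R = -1190.548

By bilinearity, covariance of M and R = ac·Var[B] + bd·Var[Y] + (ad+bc)·covariance of B and Y, with a=2, b=-9, c=0.89, d=7.
ac·Var[B] = 2·0.89·47 = 83.66
bd·Var[Y] = (-9)·7·18.4 = -1159.2
(ad+bc)·covariance of B and Y = (5.99)·(-19.2) = -115.008
covariance of M and R = 83.66 + (-1159.2) + (-115.008) = -1190.548.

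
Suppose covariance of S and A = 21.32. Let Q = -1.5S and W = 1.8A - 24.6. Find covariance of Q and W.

covariance of Q and W = -57.564

covariance of Q and W = a·c·covariance of S and A = (-1.5)·1.8·21.32 = -57.564. Additive constants drop out.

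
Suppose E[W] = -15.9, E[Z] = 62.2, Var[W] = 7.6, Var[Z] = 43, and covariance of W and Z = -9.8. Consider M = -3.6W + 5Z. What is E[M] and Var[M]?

E[M] = (-3.6)·E[W] + 5·E[Z] = (-3.6)·(-15.9) + 5·62.2 = 368.24.
Var[M] = a²·Var[W] + b²·Var[Z] + 2ab·covariance of W and Z with a = -3.6, b = 5.
= (-3.6)²·7.6 + 5²·43 + 2·(-3.6)·5·(-9.8)
= 98.496 + 1075 + 352.8 = 1526.296.

E[M] = 368.24, Var[M] = 1526.296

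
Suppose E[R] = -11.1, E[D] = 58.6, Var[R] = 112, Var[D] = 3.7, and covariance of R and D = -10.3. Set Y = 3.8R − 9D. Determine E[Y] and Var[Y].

E[Y] = 3.8·E[R] + (-9)·E[D] = 3.8·(-11.1) + (-9)·58.6 = -569.58.
Var[Y] = a²·Var[R] + b²·Var[D] + 2ab·covariance of R and D with a = 3.8, b = -9.
= 3.8²·112 + (-9)²·3.7 + 2·3.8·(-9)·(-10.3)
= 1617.28 + 299.7 + 704.52 = 2621.5.

E[Y] = -569.58, Var[Y] = 2621.5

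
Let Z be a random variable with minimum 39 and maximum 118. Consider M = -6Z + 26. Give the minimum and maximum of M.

a = -6 < 0, so order reverses: min(M) = a·max(Z)+b = (-6)·118 + 26 = -682; max(M) = a·min(Z)+b = (-6)·39 + 26 = -208.

min(M) = -682, max(M) = -208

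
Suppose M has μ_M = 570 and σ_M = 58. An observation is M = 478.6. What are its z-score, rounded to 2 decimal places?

z = (M − μ_M) / σ_M = (478.6 − 570) / 58 ≈ -1.58.

z = -1.58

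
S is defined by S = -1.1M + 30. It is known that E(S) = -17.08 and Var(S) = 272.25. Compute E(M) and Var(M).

E(M) = 42.8, Var(M) = 225

From S = -1.1M + 30: E(S) = a·E(M) + b, so E(M) = (E(S) − b)/a = (-17.08 − 30)/(-1.1) = 42.8.
Var(S) = a²·Var(M), so Var(M) = 272.25/(-1.1)² = 225.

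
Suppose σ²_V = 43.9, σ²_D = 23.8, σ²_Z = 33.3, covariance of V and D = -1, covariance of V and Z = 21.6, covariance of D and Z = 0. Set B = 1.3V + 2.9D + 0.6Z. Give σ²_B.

σ²_B = 312.493

σ²_B = a²·σ²_V + b²·σ²_D + c²·σ²_Z + 2ab·covariance of V and D + 2ac·covariance of V and Z + 2bc·covariance of D and Z, with a = 1.3, b = 2.9, c = 0.6.
= 74.191 + 200.158 + 11.988 + (-7.54) + 33.696 + 0
= 312.493.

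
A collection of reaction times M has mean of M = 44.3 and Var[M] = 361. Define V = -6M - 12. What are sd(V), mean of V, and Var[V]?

sd(V) = 114, mean of V = -277.8, Var[V] = 12996

V = -6M - 12 is linear with a = -6, b = -12.
sd(M) = √361 = 19.
sd(V) = |a|·sd(M) = |-6|·19 = 114.
mean of V = a·mean of M + b = (-6)·44.3 + (-12) = -277.8.
Var[V] = a²·Var[M] = (-6)²·361 = 12996 (the additive constant -12 does not affect variance).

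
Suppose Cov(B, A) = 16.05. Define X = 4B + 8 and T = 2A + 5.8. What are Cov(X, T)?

Cov(X, T) = a·c·Cov(B, A) = 4·2·16.05 = 128.4. Additive constants drop out.

Cov(X, T) = 128.4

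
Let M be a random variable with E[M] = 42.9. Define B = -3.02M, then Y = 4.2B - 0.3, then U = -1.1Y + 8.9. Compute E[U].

E[U] = 607.78796

E[B] = (-3.02)·42.9 = -129.558.
E[Y] = 4.2·(-129.558) + (-0.3) = -544.4436.
E[U] = (-1.1)·(-544.4436) + 8.9 = 607.78796.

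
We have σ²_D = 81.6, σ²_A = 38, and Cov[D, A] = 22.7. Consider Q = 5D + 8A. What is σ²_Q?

σ²_Q = a²·σ²_D + b²·σ²_A + 2ab·Cov[D, A] with a = 5, b = 8.
= 5²·81.6 + 8²·38 + 2·5·8·22.7
= 2040 + 2432 + 1816 = 6288.

σ²_Q = 6288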